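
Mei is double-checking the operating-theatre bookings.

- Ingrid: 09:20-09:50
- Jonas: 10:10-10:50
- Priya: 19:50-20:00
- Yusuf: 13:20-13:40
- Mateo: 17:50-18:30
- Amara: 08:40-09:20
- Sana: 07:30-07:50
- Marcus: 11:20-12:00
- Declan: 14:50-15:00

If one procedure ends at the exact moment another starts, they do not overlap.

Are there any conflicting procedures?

Sorted by start: Sana, Amara, Ingrid, Jonas, Marcus, Yusuf, Declan, Mateo, Priya.
Amara starts after Sana ends, so nothing later overlaps Sana either.
Ingrid starts exactly when Amara ends (back-to-back, no overlap), so nothing later overlaps Amara either.
Jonas starts after Ingrid ends, so nothing later overlaps Ingrid either.
Marcus starts after Jonas ends, so nothing later overlaps Jonas either.
Yusuf starts after Marcus ends, so nothing later overlaps Marcus either.
Declan starts after Yusuf ends, so nothing later overlaps Yusuf either.
Mateo starts after Declan ends, so nothing later overlaps Declan either.
Priya starts after Mateo ends.
Every pair is clear; the schedule has no overlaps.

No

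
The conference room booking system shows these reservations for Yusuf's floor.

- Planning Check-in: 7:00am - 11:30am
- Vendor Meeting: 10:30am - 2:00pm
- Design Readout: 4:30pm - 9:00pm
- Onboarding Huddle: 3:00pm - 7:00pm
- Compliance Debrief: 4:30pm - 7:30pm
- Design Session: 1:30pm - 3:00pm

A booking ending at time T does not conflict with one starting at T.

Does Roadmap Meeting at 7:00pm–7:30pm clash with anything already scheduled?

Planning Check-in: ends 11:30am at or before Roadmap Meeting starts 7:00pm → clear.
Vendor Meeting: ends 2:00pm at or before Roadmap Meeting starts 7:00pm → clear.
Design Session: ends 3:00pm at or before Roadmap Meeting starts 7:00pm → clear.
Onboarding Huddle: ends 7:00pm at or before Roadmap Meeting starts 7:00pm → clear.
Compliance Debrief: starts 4:30pm before Roadmap Meeting ends 7:30pm, and ends 7:30pm after Roadmap Meeting starts 7:00pm → overlap.
Design Readout: starts 4:30pm before Roadmap Meeting ends 7:30pm, and ends 9:00pm after Roadmap Meeting starts 7:00pm → overlap.
Roadmap Meeting overlaps Compliance Debrief, Design Readout.

Yes — it overlaps Compliance Debrief, Design Readout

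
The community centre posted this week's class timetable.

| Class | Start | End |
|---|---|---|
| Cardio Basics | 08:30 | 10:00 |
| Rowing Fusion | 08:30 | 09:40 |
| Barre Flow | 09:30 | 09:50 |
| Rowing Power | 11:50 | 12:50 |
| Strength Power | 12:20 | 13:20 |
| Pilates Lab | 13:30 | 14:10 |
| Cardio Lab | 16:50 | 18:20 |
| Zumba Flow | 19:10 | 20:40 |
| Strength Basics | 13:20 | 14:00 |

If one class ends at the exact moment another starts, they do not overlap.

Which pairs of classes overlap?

Check each pair: they overlap iff neither finishes before the other starts.
Sorted by start: Cardio Basics, Rowing Fusion, Barre Flow, Rowing Power, Strength Power, Strength Basics, Pilates Lab, Cardio Lab, Zumba Flow.
Rowing Fusion starts before Cardio Basics ends → Cardio Basics and Rowing Fusion overlap.
Barre Flow starts before Cardio Basics ends → Cardio Basics and Barre Flow overlap.
Rowing Power starts after Cardio Basics ends, so nothing later overlaps Cardio Basics either.
Barre Flow starts before Rowing Fusion ends → Rowing Fusion and Barre Flow overlap.
Rowing Power starts after Rowing Fusion ends, so nothing later overlaps Rowing Fusion either.
Rowing Power starts after Barre Flow ends, so nothing later overlaps Barre Flow either.
Strength Power starts before Rowing Power ends → Rowing Power and Strength Power overlap.
Strength Basics starts after Rowing Power ends, so nothing later overlaps Rowing Power either.
Strength Basics starts exactly when Strength Power ends (back-to-back, no overlap), so nothing later overlaps Strength Power either.
Pilates Lab starts before Strength Basics ends → Strength Basics and Pilates Lab overlap.
Cardio Lab starts after Strength Basics ends, so nothing later overlaps Strength Basics either.
Cardio Lab starts after Pilates Lab ends, so nothing later overlaps Pilates Lab either.
Zumba Flow starts after Cardio Lab ends.

Barre Flow & Cardio Basics, Barre Flow & Rowing Fusion, Cardio Basics & Rowing Fusion, Pilates Lab & Strength Basics, Rowing Power & Strength Power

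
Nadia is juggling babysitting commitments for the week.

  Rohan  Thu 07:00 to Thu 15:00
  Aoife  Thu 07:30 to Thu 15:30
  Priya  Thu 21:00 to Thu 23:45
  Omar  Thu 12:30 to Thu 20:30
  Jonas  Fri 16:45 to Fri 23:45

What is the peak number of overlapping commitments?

Walk through starts and ends in time order (an end at T is processed before a start at T):
Thu 07:00 start Rohan → 1
Thu 07:30 start Aoife → 2
Thu 12:30 start Omar → 3
Thu 15:00 end Rohan → 2
Thu 15:30 end Aoife → 1
Thu 20:30 end Omar → 0
Thu 21:00 start Priya → 1
Thu 23:45 end Priya → 0
Fri 16:45 start Jonas → 1
Fri 23:45 end Jonas → 0
Peak is 3, at Thu 12:30 (Aoife, Omar, Rohan).

3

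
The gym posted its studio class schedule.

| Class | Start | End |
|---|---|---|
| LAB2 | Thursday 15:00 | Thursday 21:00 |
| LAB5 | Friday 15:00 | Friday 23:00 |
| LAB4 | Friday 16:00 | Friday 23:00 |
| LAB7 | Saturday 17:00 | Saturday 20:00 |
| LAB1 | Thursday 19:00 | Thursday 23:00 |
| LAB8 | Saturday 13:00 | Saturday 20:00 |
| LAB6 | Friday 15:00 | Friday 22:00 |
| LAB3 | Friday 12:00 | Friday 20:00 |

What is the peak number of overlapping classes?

Walk through starts and ends in time order (an end at T is processed before a start at T):
Thursday 15:00 start LAB2 → 1
Thursday 19:00 start LAB1 → 2
Thursday 21:00 end LAB2 → 1
Thursday 23:00 end LAB1 → 0
Friday 12:00 start LAB3 → 1
Friday 15:00 start LAB5 → 2
Friday 15:00 start LAB6 → 3
Friday 16:00 start LAB4 → 4
Friday 20:00 end LAB3 → 3
Friday 22:00 end LAB6 → 2
Friday 23:00 end LAB4 → 1
Friday 23:00 end LAB5 → 0
Saturday 13:00 start LAB8 → 1
Saturday 17:00 start LAB7 → 2
Saturday 20:00 end LAB7 → 1
Saturday 20:00 end LAB8 → 0
Peak is 4, at Friday 16:00 (LAB3, LAB4, LAB5, LAB6).

4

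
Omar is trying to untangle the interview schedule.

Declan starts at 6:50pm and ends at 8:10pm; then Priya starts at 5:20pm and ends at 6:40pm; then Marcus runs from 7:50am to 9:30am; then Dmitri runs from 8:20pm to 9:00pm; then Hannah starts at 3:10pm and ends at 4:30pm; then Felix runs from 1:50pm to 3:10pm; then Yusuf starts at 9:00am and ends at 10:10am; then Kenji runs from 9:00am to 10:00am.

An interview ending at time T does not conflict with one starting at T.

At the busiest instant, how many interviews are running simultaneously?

Walk through starts and ends in time order (an end at T is processed before a start at T):
7:50am start Marcus → 1
9:00am start Kenji → 2
9:00am start Yusuf → 3
9:30am end Marcus → 2
10:00am end Kenji → 1
10:10am end Yusuf → 0
1:50pm start Felix → 1
3:10pm end Felix → 0
3:10pm start Hannah → 1
4:30pm end Hannah → 0
5:20pm start Priya → 1
6:40pm end Priya → 0
6:50pm start Declan → 1
8:10pm end Declan → 0
8:20pm start Dmitri → 1
9:00pm end Dmitri → 0
Peak is 3, at 9:00am (Kenji, Marcus, Yusuf).

3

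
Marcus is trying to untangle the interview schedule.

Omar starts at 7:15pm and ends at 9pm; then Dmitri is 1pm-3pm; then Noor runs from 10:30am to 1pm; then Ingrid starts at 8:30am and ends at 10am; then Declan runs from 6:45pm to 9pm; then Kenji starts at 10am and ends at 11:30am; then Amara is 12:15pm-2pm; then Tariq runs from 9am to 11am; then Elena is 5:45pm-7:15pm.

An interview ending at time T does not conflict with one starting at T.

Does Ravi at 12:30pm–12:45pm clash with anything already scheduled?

Ingrid: ends 10am at or before Ravi starts 12:30pm → clear.
Tariq: ends 11am at or before Ravi starts 12:30pm → clear.
Kenji: ends 11:30am at or before Ravi starts 12:30pm → clear.
Noor: starts 10:30am before Ravi ends 12:45pm, and ends 1pm after Ravi starts 12:30pm → overlap.
Amara: starts 12:15pm before Ravi ends 12:45pm, and ends 2pm after Ravi starts 12:30pm → overlap.
Dmitri: starts 1pm at or after Ravi ends 12:45pm → clear.
Elena: starts 5:45pm at or after Ravi ends 12:45pm → clear.
Declan: starts 6:45pm at or after Ravi ends 12:45pm → clear.
Omar: starts 7:15pm at or after Ravi ends 12:45pm → clear.
Ravi overlaps Noor, Amara.

Yes — it overlaps Amara, Noor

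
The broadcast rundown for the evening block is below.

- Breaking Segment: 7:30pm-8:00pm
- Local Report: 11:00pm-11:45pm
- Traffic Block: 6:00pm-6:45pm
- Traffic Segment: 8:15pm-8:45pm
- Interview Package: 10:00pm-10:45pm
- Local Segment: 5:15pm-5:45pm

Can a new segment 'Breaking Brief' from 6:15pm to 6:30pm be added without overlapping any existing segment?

Local Segment: ends 5:45pm at or before Breaking Brief starts 6:15pm → clear.
Traffic Block: starts 6:00pm before Breaking Brief ends 6:30pm, and ends 6:45pm after Breaking Brief starts 6:15pm → overlap.
Breaking Segment: starts 7:30pm at or after Breaking Brief ends 6:30pm → clear.
Traffic Segment: starts 8:15pm at or after Breaking Brief ends 6:30pm → clear.
Interview Package: starts 10:00pm at or after Breaking Brief ends 6:30pm → clear.
Local Report: starts 11:00pm at or after Breaking Brief ends 6:30pm → clear.
Breaking Brief overlaps Traffic Block.

No — it overlaps Traffic Block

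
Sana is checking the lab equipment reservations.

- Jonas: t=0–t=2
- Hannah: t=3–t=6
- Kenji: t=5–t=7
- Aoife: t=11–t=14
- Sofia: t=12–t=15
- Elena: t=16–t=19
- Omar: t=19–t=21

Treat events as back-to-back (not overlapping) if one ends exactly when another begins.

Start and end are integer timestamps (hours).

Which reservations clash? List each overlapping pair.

Sorted by start: Jonas, Hannah, Kenji, Aoife, Sofia, Elena, Omar.
Hannah starts after Jonas ends, so nothing later overlaps Jonas either.
Kenji starts before Hannah ends → Hannah and Kenji overlap.
Aoife starts after Hannah ends, so nothing later overlaps Hannah either.
Aoife starts after Kenji ends, so nothing later overlaps Kenji either.
Sofia starts before Aoife ends → Aoife and Sofia overlap.
Elena starts after Aoife ends, so nothing later overlaps Aoife either.
Elena starts after Sofia ends, so nothing later overlaps Sofia either.
Omar starts exactly when Elena ends (back-to-back, no overlap).

Aoife & Sofia, Hannah & Kenji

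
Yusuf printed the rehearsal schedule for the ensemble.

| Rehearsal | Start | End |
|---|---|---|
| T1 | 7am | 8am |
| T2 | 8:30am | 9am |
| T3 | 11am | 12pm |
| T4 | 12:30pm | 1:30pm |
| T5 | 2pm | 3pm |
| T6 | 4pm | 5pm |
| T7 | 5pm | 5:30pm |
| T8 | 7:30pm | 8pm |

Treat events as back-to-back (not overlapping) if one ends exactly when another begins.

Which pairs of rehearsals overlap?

none

Check each pair: they overlap iff neither finishes before the other starts.
Sorted by start: T1, T2, T3, T4, T5, T6, T7, T8.
T2 starts after T1 ends, so nothing later overlaps T1 either.
T3 starts after T2 ends, so nothing later overlaps T2 either.
T4 starts after T3 ends, so nothing later overlaps T3 either.
T5 starts after T4 ends, so nothing later overlaps T4 either.
T6 starts after T5 ends, so nothing later overlaps T5 either.
T7 starts exactly when T6 ends (back-to-back, no overlap), so nothing later overlaps T6 either.
T8 starts after T7 ends.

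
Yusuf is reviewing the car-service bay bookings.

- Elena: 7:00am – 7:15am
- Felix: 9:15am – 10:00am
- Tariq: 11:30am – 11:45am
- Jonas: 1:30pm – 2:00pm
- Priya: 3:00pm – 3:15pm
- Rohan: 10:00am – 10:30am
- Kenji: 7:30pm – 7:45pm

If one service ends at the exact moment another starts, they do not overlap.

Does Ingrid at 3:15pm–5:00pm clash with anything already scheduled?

Elena: ends 7:15am at or before Ingrid starts 3:15pm → clear.
Felix: ends 10:00am at or before Ingrid starts 3:15pm → clear.
Rohan: ends 10:30am at or before Ingrid starts 3:15pm → clear.
Tariq: ends 11:45am at or before Ingrid starts 3:15pm → clear.
Jonas: ends 2:00pm at or before Ingrid starts 3:15pm → clear.
Priya: ends 3:15pm at or before Ingrid starts 3:15pm → clear.
Kenji: starts 7:30pm at or after Ingrid ends 5:00pm → clear.

No — it doesn't clash with anything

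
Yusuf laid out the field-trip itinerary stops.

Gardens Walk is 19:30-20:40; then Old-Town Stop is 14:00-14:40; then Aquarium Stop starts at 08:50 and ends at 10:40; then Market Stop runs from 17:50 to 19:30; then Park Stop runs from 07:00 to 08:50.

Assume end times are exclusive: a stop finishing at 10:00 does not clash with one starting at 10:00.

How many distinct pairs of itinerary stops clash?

0

Check each pair: they overlap iff neither finishes before the other starts.
Sorted by start: Park Stop, Aquarium Stop, Old-Town Stop, Market Stop, Gardens Walk.
Aquarium Stop starts exactly when Park Stop ends (back-to-back, no overlap) — done with Park Stop.
Old-Town Stop starts after Aquarium Stop ends — done with Aquarium Stop.
Market Stop starts after Old-Town Stop ends — done with Old-Town Stop.
Gardens Walk starts exactly when Market Stop ends (back-to-back, no overlap).
No pair overlaps.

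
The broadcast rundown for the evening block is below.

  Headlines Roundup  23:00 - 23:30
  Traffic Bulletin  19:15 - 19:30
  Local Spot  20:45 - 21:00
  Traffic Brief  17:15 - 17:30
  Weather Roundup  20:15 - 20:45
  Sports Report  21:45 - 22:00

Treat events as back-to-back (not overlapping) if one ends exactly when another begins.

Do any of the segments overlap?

Two intervals overlap when each starts before the other ends.
Sorted by start: Traffic Brief, Traffic Bulletin, Weather Roundup, Local Spot, Sports Report, Headlines Roundup.
Traffic Bulletin starts after Traffic Brief ends, so Traffic Brief has no further overlaps.
Weather Roundup starts after Traffic Bulletin ends, so Traffic Bulletin has no further overlaps.
Local Spot starts exactly when Weather Roundup ends (back-to-back, no overlap), so Weather Roundup has no further overlaps.
Sports Report starts after Local Spot ends, so Local Spot has no further overlaps.
Headlines Roundup starts after Sports Report ends.
Every pair is clear; the schedule has no overlaps.

No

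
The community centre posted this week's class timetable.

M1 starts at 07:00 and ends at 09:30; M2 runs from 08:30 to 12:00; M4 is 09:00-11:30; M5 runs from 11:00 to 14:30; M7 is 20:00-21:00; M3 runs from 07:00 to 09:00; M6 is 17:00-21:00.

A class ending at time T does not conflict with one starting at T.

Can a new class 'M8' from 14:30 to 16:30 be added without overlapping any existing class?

Yes — the slot is free

M1: ends 09:30 at or before M8 starts 14:30 → clear.
M3: ends 09:00 at or before M8 starts 14:30 → clear.
M2: ends 12:00 at or before M8 starts 14:30 → clear.
M4: ends 11:30 at or before M8 starts 14:30 → clear.
M5: ends 14:30 at or before M8 starts 14:30 → clear.
M6: starts 17:00 at or after M8 ends 16:30 → clear.
M7: starts 20:00 at or after M8 ends 16:30 → clear.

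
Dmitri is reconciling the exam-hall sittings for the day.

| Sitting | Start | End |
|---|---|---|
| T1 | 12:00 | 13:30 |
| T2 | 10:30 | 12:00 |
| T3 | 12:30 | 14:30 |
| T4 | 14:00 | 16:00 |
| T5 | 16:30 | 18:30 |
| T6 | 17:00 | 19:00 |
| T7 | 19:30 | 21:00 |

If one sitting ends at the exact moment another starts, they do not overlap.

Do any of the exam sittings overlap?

Sorted by start: T2, T1, T3, T4, T5, T6, T7.
T1 starts exactly when T2 ends (back-to-back, no overlap); T2 is clear from here.
T3 starts before T1 ends → T1 and T3 overlap.
That's a conflict, so the schedule is not conflict-free.

Yes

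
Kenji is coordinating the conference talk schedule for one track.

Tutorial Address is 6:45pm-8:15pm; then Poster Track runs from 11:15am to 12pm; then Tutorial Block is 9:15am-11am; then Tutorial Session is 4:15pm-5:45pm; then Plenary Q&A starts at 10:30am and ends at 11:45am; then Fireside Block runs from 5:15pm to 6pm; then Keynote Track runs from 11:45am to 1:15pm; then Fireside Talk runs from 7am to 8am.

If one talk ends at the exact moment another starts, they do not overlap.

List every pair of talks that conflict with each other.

Sorted by start: Fireside Talk, Tutorial Block, Plenary Q&A, Poster Track, Keynote Track, Tutorial Session, Fireside Block, Tutorial Address.
Tutorial Block starts after Fireside Talk ends; Fireside Talk is clear from here.
Plenary Q&A starts before Tutorial Block ends → Tutorial Block and Plenary Q&A overlap.
Poster Track starts after Tutorial Block ends; Tutorial Block is clear from here.
Poster Track starts before Plenary Q&A ends → Plenary Q&A and Poster Track overlap.
Keynote Track starts exactly when Plenary Q&A ends (back-to-back, no overlap); Plenary Q&A is clear from here.
Keynote Track starts before Poster Track ends → Poster Track and Keynote Track overlap.
Tutorial Session starts after Poster Track ends; Poster Track is clear from here.
Tutorial Session starts after Keynote Track ends; Keynote Track is clear from here.
Fireside Block starts before Tutorial Session ends → Tutorial Session and Fireside Block overlap.
Tutorial Address starts after Tutorial Session ends.
Tutorial Address starts after Fireside Block ends.

Fireside Block & Tutorial Session, Keynote Track & Poster Track, Plenary Q&A & Poster Track, Plenary Q&A & Tutorial Block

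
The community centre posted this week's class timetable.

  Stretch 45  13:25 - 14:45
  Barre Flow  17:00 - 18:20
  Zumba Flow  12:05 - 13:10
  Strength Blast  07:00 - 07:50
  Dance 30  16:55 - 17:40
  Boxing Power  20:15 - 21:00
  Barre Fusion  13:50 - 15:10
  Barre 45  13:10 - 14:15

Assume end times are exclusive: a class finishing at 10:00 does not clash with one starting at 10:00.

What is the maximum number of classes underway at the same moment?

3

Walk through starts and ends in time order (an end at T is processed before a start at T):
07:00 start Strength Blast → 1
07:50 end Strength Blast → 0
12:05 start Zumba Flow → 1
13:10 end Zumba Flow → 0
13:10 start Barre 45 → 1
13:25 start Stretch 45 → 2
13:50 start Barre Fusion → 3
14:15 end Barre 45 → 2
14:45 end Stretch 45 → 1
15:10 end Barre Fusion → 0
16:55 start Dance 30 → 1
17:00 start Barre Flow → 2
17:40 end Dance 30 → 1
18:20 end Barre Flow → 0
20:15 start Boxing Power → 1
21:00 end Boxing Power → 0
Peak is 3, at 13:50 (Barre 45, Barre Fusion, Stretch 45).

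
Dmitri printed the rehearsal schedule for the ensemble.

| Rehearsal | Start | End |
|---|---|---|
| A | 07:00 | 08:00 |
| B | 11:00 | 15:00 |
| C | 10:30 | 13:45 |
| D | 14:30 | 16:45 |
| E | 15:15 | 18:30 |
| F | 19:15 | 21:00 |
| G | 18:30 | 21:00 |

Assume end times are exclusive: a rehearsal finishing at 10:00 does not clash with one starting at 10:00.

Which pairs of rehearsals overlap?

B & C, B & D, D & E, F & G

Check each pair: they overlap iff neither finishes before the other starts.
Sorted by start: A, C, B, D, E, G, F.
C starts after A ends, so nothing later overlaps A either.
B starts before C ends → C and B overlap.
D starts after C ends, so nothing later overlaps C either.
D starts before B ends → B and D overlap.
E starts after B ends, so nothing later overlaps B either.
E starts before D ends → D and E overlap.
G starts after D ends, so nothing later overlaps D either.
G starts exactly when E ends (back-to-back, no overlap), so nothing later overlaps E either.
F starts before G ends → G and F overlap.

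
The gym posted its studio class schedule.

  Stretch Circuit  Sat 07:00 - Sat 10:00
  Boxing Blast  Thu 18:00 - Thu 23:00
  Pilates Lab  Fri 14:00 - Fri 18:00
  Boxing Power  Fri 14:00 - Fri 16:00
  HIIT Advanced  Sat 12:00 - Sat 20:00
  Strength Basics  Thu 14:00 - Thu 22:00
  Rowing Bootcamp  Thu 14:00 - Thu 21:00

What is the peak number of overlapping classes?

Walk through starts and ends in time order (an end at T is processed before a start at T):
Thu 14:00 start Rowing Bootcamp → 1
Thu 14:00 start Strength Basics → 2
Thu 18:00 start Boxing Blast → 3
Thu 21:00 end Rowing Bootcamp → 2
Thu 22:00 end Strength Basics → 1
Thu 23:00 end Boxing Blast → 0
Fri 14:00 start Boxing Power → 1
Fri 14:00 start Pilates Lab → 2
Fri 16:00 end Boxing Power → 1
Fri 18:00 end Pilates Lab → 0
Sat 07:00 start Stretch Circuit → 1
Sat 10:00 end Stretch Circuit → 0
Sat 12:00 start HIIT Advanced → 1
Sat 20:00 end HIIT Advanced → 0
Peak is 3, at Thu 18:00 (Boxing Blast, Rowing Bootcamp, Strength Basics).

3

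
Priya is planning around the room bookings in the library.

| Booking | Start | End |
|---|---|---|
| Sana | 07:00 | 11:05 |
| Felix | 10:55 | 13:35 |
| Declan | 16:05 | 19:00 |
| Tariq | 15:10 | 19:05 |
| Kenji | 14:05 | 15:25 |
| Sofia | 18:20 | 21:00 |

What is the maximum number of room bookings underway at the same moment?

3

Sweep the timeline, counting +1 at each start and −1 at each end (ends before starts at a tie):
07:00 start Sana → 1
10:55 start Felix → 2
11:05 end Sana → 1
13:35 end Felix → 0
14:05 start Kenji → 1
15:10 start Tariq → 2
15:25 end Kenji → 1
16:05 start Declan → 2
18:20 start Sofia → 3
19:00 end Declan → 2
19:05 end Tariq → 1
21:00 end Sofia → 0
Peak is 3, at 18:20 (Declan, Sofia, Tariq).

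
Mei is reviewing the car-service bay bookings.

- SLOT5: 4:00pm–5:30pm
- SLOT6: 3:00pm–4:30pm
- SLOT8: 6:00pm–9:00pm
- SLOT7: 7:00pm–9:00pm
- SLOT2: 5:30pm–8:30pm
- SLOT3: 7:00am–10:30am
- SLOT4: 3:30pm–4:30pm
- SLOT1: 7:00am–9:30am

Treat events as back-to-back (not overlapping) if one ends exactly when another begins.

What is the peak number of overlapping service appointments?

Walk through starts and ends in time order (an end at T is processed before a start at T):
7:00am start SLOT1 → 1
7:00am start SLOT3 → 2
9:30am end SLOT1 → 1
10:30am end SLOT3 → 0
3:00pm start SLOT6 → 1
3:30pm start SLOT4 → 2
4:00pm start SLOT5 → 3
4:30pm end SLOT4 → 2
4:30pm end SLOT6 → 1
5:30pm end SLOT5 → 0
5:30pm start SLOT2 → 1
6:00pm start SLOT8 → 2
7:00pm start SLOT7 → 3
8:30pm end SLOT2 → 2
9:00pm end SLOT7 → 1
9:00pm end SLOT8 → 0
Peak is 3, at 4:00pm (SLOT4, SLOT5, SLOT6).

3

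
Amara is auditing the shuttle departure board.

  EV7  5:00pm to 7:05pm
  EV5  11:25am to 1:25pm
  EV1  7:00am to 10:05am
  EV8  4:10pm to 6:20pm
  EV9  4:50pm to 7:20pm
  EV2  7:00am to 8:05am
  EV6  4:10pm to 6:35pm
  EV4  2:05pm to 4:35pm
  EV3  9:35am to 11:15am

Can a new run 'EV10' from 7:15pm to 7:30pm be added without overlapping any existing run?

EV1: ends 10:05am at or before EV10 starts 7:15pm → clear.
EV2: ends 8:05am at or before EV10 starts 7:15pm → clear.
EV3: ends 11:15am at or before EV10 starts 7:15pm → clear.
EV5: ends 1:25pm at or before EV10 starts 7:15pm → clear.
EV4: ends 4:35pm at or before EV10 starts 7:15pm → clear.
EV6: ends 6:35pm at or before EV10 starts 7:15pm → clear.
EV8: ends 6:20pm at or before EV10 starts 7:15pm → clear.
EV9: starts 4:50pm before EV10 ends 7:30pm, and ends 7:20pm after EV10 starts 7:15pm → overlap.
EV7: ends 7:05pm at or before EV10 starts 7:15pm → clear.
EV10 overlaps EV9.

No — it overlaps EV9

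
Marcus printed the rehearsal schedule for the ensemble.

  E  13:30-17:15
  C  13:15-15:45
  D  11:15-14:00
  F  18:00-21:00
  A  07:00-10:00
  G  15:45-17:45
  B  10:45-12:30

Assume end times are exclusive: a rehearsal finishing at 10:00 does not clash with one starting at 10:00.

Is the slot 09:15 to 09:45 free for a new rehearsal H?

A: starts 07:00 before H ends 09:45, and ends 10:00 after H starts 09:15 → overlap.
B: starts 10:45 at or after H ends 09:45 → clear.
D: starts 11:15 at or after H ends 09:45 → clear.
C: starts 13:15 at or after H ends 09:45 → clear.
E: starts 13:30 at or after H ends 09:45 → clear.
G: starts 15:45 at or after H ends 09:45 → clear.
F: starts 18:00 at or after H ends 09:45 → clear.
H overlaps A.

No — it overlaps A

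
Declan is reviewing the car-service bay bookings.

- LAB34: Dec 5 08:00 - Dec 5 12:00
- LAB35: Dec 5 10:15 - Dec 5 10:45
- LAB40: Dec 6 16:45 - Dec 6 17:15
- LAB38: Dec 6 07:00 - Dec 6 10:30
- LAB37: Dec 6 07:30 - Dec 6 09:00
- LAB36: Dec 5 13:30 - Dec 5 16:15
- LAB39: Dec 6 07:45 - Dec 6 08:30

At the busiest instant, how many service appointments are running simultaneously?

3

Walk through starts and ends in time order (an end at T is processed before a start at T):
Dec 5 08:00 start LAB34 → 1
Dec 5 10:15 start LAB35 → 2
Dec 5 10:45 end LAB35 → 1
Dec 5 12:00 end LAB34 → 0
Dec 5 13:30 start LAB36 → 1
Dec 5 16:15 end LAB36 → 0
Dec 6 07:00 start LAB38 → 1
Dec 6 07:30 start LAB37 → 2
Dec 6 07:45 start LAB39 → 3
Dec 6 08:30 end LAB39 → 2
Dec 6 09:00 end LAB37 → 1
Dec 6 10:30 end LAB38 → 0
Dec 6 16:45 start LAB40 → 1
Dec 6 17:15 end LAB40 → 0
Peak is 3, at Dec 6 07:45 (LAB37, LAB38, LAB39).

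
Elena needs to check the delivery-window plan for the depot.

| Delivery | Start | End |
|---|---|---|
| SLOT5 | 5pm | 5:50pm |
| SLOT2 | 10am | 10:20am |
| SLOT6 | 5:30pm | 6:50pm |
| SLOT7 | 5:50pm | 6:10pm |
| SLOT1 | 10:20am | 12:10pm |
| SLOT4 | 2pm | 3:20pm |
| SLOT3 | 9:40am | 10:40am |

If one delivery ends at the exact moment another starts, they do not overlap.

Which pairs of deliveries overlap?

Sorted by start: SLOT3, SLOT2, SLOT1, SLOT4, SLOT5, SLOT6, SLOT7.
SLOT2 starts before SLOT3 ends → SLOT3 and SLOT2 overlap.
SLOT1 starts before SLOT3 ends → SLOT3 and SLOT1 overlap.
SLOT4 starts after SLOT3 ends, so SLOT3 has no further overlaps.
SLOT1 starts exactly when SLOT2 ends (back-to-back, no overlap), so SLOT2 has no further overlaps.
SLOT4 starts after SLOT1 ends, so SLOT1 has no further overlaps.
SLOT5 starts after SLOT4 ends, so SLOT4 has no further overlaps.
SLOT6 starts before SLOT5 ends → SLOT5 and SLOT6 overlap.
SLOT7 starts exactly when SLOT5 ends (back-to-back, no overlap).
SLOT7 starts before SLOT6 ends → SLOT6 and SLOT7 overlap.

SLOT1 & SLOT3, SLOT2 & SLOT3, SLOT5 & SLOT6, SLOT6 & SLOT7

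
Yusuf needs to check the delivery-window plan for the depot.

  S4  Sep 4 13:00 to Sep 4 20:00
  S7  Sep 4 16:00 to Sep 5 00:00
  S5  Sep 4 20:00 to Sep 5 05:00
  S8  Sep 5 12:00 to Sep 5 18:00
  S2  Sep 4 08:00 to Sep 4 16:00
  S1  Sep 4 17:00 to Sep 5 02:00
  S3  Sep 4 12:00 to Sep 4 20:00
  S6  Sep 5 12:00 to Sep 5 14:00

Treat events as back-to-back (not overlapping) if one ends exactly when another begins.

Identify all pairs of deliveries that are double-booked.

S1 & S3, S1 & S4, S1 & S5, S1 & S7, S2 & S3, S2 & S4, S3 & S4, S3 & S7, S4 & S7, S5 & S7, S6 & S8

Sorted by start: S2, S3, S4, S7, S1, S5, S6, S8.
S3 starts before S2 ends → S2 and S3 overlap.
S4 starts before S2 ends → S2 and S4 overlap.
S7 starts exactly when S2 ends (back-to-back, no overlap), so S2 has no further overlaps.
S4 starts before S3 ends → S3 and S4 overlap.
S7 starts before S3 ends → S3 and S7 overlap.
S1 starts before S3 ends → S3 and S1 overlap.
S5 starts exactly when S3 ends (back-to-back, no overlap), so S3 has no further overlaps.
S7 starts before S4 ends → S4 and S7 overlap.
S1 starts before S4 ends → S4 and S1 overlap.
S5 starts exactly when S4 ends (back-to-back, no overlap), so S4 has no further overlaps.
S1 starts before S7 ends → S7 and S1 overlap.
S5 starts before S7 ends → S7 and S5 overlap.
S6 starts after S7 ends, so S7 has no further overlaps.
S5 starts before S1 ends → S1 and S5 overlap.
S6 starts after S1 ends, so S1 has no further overlaps.
S6 starts after S5 ends, so S5 has no further overlaps.
S8 starts before S6 ends → S6 and S8 overlap.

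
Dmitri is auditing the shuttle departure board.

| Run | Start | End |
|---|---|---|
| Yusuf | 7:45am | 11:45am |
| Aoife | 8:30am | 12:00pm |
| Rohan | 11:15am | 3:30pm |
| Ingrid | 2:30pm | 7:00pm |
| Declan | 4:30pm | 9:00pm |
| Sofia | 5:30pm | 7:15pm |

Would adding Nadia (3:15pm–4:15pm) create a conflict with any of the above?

Yusuf: ends 11:45am at or before Nadia starts 3:15pm → clear.
Aoife: ends 12:00pm at or before Nadia starts 3:15pm → clear.
Rohan: starts 11:15am before Nadia ends 4:15pm, and ends 3:30pm after Nadia starts 3:15pm → overlap.
Ingrid: starts 2:30pm before Nadia ends 4:15pm, and ends 7:00pm after Nadia starts 3:15pm → overlap.
Declan: starts 4:30pm at or after Nadia ends 4:15pm → clear.
Sofia: starts 5:30pm at or after Nadia ends 4:15pm → clear.
Nadia overlaps Rohan, Ingrid.

Yes — it overlaps Ingrid, Rohan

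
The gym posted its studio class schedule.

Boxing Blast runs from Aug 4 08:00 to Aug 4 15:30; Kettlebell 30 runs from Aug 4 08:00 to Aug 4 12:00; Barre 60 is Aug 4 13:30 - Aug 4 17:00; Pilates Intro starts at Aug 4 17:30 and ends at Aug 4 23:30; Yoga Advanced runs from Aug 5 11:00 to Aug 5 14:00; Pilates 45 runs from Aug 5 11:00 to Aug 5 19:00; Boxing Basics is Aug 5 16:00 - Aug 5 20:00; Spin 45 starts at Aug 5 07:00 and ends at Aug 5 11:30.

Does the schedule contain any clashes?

Two intervals overlap when each starts before the other ends.
Sorted by start: Boxing Blast, Kettlebell 30, Barre 60, Pilates Intro, Spin 45, Yoga Advanced, Pilates 45, Boxing Basics.
Kettlebell 30 starts before Boxing Blast ends → Boxing Blast and Kettlebell 30 overlap.
That's a conflict, so the schedule is not conflict-free.

Yes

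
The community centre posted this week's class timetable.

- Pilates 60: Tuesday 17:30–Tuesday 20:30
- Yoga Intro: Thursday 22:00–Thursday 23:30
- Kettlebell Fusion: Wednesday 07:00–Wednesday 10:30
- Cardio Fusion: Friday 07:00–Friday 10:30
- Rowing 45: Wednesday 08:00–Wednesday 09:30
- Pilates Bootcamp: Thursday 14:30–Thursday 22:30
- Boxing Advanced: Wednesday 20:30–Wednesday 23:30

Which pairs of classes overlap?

Kettlebell Fusion & Rowing 45, Pilates Bootcamp & Yoga Intro

Sorted by start: Pilates 60, Kettlebell Fusion, Rowing 45, Boxing Advanced, Pilates Bootcamp, Yoga Intro, Cardio Fusion.
Kettlebell Fusion starts after Pilates 60 ends — done with Pilates 60.
Rowing 45 starts before Kettlebell Fusion ends → Kettlebell Fusion and Rowing 45 overlap.
Boxing Advanced starts after Kettlebell Fusion ends — done with Kettlebell Fusion.
Boxing Advanced starts after Rowing 45 ends — done with Rowing 45.
Pilates Bootcamp starts after Boxing Advanced ends — done with Boxing Advanced.
Yoga Intro starts before Pilates Bootcamp ends → Pilates Bootcamp and Yoga Intro overlap.
Cardio Fusion starts after Pilates Bootcamp ends.
Cardio Fusion starts after Yoga Intro ends.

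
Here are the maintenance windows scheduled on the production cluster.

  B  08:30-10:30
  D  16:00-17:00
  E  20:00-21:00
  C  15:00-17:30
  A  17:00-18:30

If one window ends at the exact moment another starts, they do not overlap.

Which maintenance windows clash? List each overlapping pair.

A & C, C & D

Sorted by start: B, C, D, A, E.
C starts after B ends; B is clear from here.
D starts before C ends → C and D overlap.
A starts before C ends → C and A overlap.
E starts after C ends.
A starts exactly when D ends (back-to-back, no overlap); D is clear from here.
E starts after A ends.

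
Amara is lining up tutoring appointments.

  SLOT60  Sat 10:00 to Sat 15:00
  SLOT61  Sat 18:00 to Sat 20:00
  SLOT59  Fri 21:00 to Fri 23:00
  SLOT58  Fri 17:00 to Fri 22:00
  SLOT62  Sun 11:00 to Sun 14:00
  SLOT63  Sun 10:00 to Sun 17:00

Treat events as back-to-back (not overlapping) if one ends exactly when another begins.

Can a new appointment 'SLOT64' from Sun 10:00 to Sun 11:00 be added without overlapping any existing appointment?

SLOT58: ends Fri 22:00 at or before SLOT64 starts Sun 10:00 → clear.
SLOT59: ends Fri 23:00 at or before SLOT64 starts Sun 10:00 → clear.
SLOT60: ends Sat 15:00 at or before SLOT64 starts Sun 10:00 → clear.
SLOT61: ends Sat 20:00 at or before SLOT64 starts Sun 10:00 → clear.
SLOT63: starts Sun 10:00 before SLOT64 ends Sun 11:00, and ends Sun 17:00 after SLOT64 starts Sun 10:00 → overlap.
SLOT62: starts Sun 11:00 at or after SLOT64 ends Sun 11:00 → clear.
SLOT64 overlaps SLOT63.

No — it overlaps SLOT63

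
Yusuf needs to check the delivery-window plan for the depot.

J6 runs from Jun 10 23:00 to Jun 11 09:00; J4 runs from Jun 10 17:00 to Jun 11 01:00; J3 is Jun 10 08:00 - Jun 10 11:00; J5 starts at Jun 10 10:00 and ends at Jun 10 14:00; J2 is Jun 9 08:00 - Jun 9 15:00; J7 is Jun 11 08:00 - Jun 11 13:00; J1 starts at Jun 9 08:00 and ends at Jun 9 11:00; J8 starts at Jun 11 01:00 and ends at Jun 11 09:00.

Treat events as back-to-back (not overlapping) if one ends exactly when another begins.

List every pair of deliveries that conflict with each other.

J1 & J2, J3 & J5, J4 & J6, J6 & J7, J6 & J8, J7 & J8

Check each pair: they overlap iff neither finishes before the other starts.
Sorted by start: J1, J2, J3, J5, J4, J6, J8, J7.
J2 starts before J1 ends → J1 and J2 overlap.
J3 starts after J1 ends — done with J1.
J3 starts after J2 ends — done with J2.
J5 starts before J3 ends → J3 and J5 overlap.
J4 starts after J3 ends — done with J3.
J4 starts after J5 ends — done with J5.
J6 starts before J4 ends → J4 and J6 overlap.
J8 starts exactly when J4 ends (back-to-back, no overlap) — done with J4.
J8 starts before J6 ends → J6 and J8 overlap.
J7 starts before J6 ends → J6 and J7 overlap.
J7 starts before J8 ends → J8 and J7 overlap.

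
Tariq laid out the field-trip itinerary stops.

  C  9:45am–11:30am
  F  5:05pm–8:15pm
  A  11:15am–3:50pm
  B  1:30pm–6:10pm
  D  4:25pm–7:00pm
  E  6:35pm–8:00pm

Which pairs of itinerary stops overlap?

Sorted by start: C, A, B, D, F, E.
A starts before C ends → C and A overlap.
B starts after C ends, so C has no further overlaps.
B starts before A ends → A and B overlap.
D starts after A ends, so A has no further overlaps.
D starts before B ends → B and D overlap.
F starts before B ends → B and F overlap.
E starts after B ends.
F starts before D ends → D and F overlap.
E starts before D ends → D and E overlap.
E starts before F ends → F and E overlap.

A & B, A & C, B & D, B & F, D & E, D & F, E & F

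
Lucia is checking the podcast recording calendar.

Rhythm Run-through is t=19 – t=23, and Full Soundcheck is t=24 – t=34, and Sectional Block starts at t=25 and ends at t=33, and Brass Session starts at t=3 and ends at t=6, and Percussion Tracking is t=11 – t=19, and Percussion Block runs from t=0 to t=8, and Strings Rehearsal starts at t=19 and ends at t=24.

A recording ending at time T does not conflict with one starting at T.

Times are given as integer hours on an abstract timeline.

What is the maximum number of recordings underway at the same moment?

Sweep the timeline, counting +1 at each start and −1 at each end (ends before starts at a tie):
t=0 start Percussion Block → 1
t=3 start Brass Session → 2
t=6 end Brass Session → 1
t=8 end Percussion Block → 0
t=11 start Percussion Tracking → 1
t=19 end Percussion Tracking → 0
t=19 start Rhythm Run-through → 1
t=19 start Strings Rehearsal → 2
t=23 end Rhythm Run-through → 1
t=24 end Strings Rehearsal → 0
t=24 start Full Soundcheck → 1
t=25 start Sectional Block → 2
t=33 end Sectional Block → 1
t=34 end Full Soundcheck → 0
Peak is 2, at t=3 (Brass Session, Percussion Block).

2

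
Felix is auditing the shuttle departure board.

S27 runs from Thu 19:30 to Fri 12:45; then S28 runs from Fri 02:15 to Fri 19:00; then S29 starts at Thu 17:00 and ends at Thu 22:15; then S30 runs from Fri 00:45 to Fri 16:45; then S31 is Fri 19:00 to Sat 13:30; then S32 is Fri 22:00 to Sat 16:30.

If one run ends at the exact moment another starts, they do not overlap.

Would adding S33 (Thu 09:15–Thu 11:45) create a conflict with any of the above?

No — it doesn't clash with anything

S29: starts Thu 17:00 at or after S33 ends Thu 11:45 → clear.
S27: starts Thu 19:30 at or after S33 ends Thu 11:45 → clear.
S30: starts Fri 00:45 at or after S33 ends Thu 11:45 → clear.
S28: starts Fri 02:15 at or after S33 ends Thu 11:45 → clear.
S31: starts Fri 19:00 at or after S33 ends Thu 11:45 → clear.
S32: starts Fri 22:00 at or after S33 ends Thu 11:45 → clear.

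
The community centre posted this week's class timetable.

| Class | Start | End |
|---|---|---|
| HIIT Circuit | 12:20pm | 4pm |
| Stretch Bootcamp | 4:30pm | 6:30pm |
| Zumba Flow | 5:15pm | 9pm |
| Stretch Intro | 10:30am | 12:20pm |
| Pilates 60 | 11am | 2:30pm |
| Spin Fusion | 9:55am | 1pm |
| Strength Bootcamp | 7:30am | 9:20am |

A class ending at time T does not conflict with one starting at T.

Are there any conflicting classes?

Sorted by start: Strength Bootcamp, Spin Fusion, Stretch Intro, Pilates 60, HIIT Circuit, Stretch Bootcamp, Zumba Flow.
Spin Fusion starts after Strength Bootcamp ends; Strength Bootcamp is clear from here.
Stretch Intro starts before Spin Fusion ends → Spin Fusion and Stretch Intro overlap.
That's a conflict, so the schedule is not conflict-free.

Yes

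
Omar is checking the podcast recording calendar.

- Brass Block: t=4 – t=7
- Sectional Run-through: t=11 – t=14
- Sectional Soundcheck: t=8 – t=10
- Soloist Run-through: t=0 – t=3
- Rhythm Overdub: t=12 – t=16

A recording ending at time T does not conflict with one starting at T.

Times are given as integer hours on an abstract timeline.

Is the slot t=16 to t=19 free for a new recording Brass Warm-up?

Soloist Run-through: ends t=3 at or before Brass Warm-up starts t=16 → clear.
Brass Block: ends t=7 at or before Brass Warm-up starts t=16 → clear.
Sectional Soundcheck: ends t=10 at or before Brass Warm-up starts t=16 → clear.
Sectional Run-through: ends t=14 at or before Brass Warm-up starts t=16 → clear.
Rhythm Overdub: ends t=16 at or before Brass Warm-up starts t=16 → clear.

Yes — the slot is free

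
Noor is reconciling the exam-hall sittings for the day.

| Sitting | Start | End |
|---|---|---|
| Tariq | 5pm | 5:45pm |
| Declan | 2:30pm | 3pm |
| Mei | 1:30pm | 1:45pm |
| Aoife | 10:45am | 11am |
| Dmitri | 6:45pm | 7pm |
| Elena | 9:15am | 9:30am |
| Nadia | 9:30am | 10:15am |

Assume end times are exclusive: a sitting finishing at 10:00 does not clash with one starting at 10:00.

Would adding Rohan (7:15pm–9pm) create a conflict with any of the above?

No — it doesn't clash with anything

Elena: ends 9:30am at or before Rohan starts 7:15pm → clear.
Nadia: ends 10:15am at or before Rohan starts 7:15pm → clear.
Aoife: ends 11am at or before Rohan starts 7:15pm → clear.
Mei: ends 1:45pm at or before Rohan starts 7:15pm → clear.
Declan: ends 3pm at or before Rohan starts 7:15pm → clear.
Tariq: ends 5:45pm at or before Rohan starts 7:15pm → clear.
Dmitri: ends 7pm at or before Rohan starts 7:15pm → clear.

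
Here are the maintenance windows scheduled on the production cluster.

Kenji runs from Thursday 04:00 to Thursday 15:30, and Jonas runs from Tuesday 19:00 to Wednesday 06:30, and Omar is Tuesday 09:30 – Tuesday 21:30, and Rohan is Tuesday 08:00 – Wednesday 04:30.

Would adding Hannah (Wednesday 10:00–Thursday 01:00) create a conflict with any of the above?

No — it doesn't clash with anything

Rohan: ends Wednesday 04:30 at or before Hannah starts Wednesday 10:00 → clear.
Omar: ends Tuesday 21:30 at or before Hannah starts Wednesday 10:00 → clear.
Jonas: ends Wednesday 06:30 at or before Hannah starts Wednesday 10:00 → clear.
Kenji: starts Thursday 04:00 at or after Hannah ends Thursday 01:00 → clear.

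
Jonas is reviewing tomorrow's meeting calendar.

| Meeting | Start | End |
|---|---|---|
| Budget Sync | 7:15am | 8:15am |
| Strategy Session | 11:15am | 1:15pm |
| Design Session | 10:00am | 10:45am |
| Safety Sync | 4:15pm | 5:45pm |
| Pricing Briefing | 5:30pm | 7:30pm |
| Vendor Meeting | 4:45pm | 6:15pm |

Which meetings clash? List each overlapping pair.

Sorted by start: Budget Sync, Design Session, Strategy Session, Safety Sync, Vendor Meeting, Pricing Briefing.
Design Session starts after Budget Sync ends; Budget Sync is clear from here.
Strategy Session starts after Design Session ends; Design Session is clear from here.
Safety Sync starts after Strategy Session ends; Strategy Session is clear from here.
Vendor Meeting starts before Safety Sync ends → Safety Sync and Vendor Meeting overlap.
Pricing Briefing starts before Safety Sync ends → Safety Sync and Pricing Briefing overlap.
Pricing Briefing starts before Vendor Meeting ends → Vendor Meeting and Pricing Briefing overlap.

Pricing Briefing & Safety Sync, Pricing Briefing & Vendor Meeting, Safety Sync & Vendor Meeting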